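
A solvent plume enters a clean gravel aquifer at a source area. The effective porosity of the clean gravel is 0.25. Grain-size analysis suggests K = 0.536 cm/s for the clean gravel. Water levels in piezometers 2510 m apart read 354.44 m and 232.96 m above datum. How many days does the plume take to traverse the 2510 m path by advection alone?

28.0

Convert K: 0.536 cm/s × 864 = 463.1 m/day.
Hydraulic gradient i = (354.44 − 232.96) / 2510 = 121.48 / 2510 = 0.04840.
Darcy flux q = K · i = 463.1 × 0.04840 = 22.41 m/day.
Seepage velocity v = q / n_e = 22.41 / 0.25 = 89.65 m/day.
Travel time t = L / v = 2510 / 89.65 = 28.00 days.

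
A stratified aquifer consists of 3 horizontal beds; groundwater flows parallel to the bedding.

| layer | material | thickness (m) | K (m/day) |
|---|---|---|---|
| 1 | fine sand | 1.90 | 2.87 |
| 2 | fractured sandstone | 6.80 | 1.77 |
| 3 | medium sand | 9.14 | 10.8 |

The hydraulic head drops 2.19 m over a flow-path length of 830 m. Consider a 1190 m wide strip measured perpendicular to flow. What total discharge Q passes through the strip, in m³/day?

365

Flow is parallel to layering, so each bed carries its own Darcy discharge and the transmissivities add.
Σ(K_i·b_i) = 2.87×1.90 + 1.77×6.80 + 10.8×9.14 = 116.2 m²/day.
Hydraulic gradient i = Δh / L = 2.19 / 830 = 0.002639.
Q = Σ(K_i·b_i) · W · i = 116.2 × 1190 × 0.002639 = 364.9 m³/day.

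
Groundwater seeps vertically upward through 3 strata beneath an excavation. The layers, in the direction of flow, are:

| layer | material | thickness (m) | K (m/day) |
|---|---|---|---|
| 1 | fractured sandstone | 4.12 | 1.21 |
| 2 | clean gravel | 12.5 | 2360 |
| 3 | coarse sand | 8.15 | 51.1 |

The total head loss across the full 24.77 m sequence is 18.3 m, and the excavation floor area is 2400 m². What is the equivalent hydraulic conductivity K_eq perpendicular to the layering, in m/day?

Flow is perpendicular to layering, so the layers act in series and the equivalent K is the thickness-weighted harmonic mean.
Total thickness L = 4.12 + 12.5 + 8.15 = 24.77 m.
Σ(b_i/K_i) = 4.12/1.21 + 12.5/2360 + 8.15/51.1 = 3.570 d.
K_eq = L / Σ(b_i/K_i) = 24.77 / 3.570 = 6.939 m/day.

6.94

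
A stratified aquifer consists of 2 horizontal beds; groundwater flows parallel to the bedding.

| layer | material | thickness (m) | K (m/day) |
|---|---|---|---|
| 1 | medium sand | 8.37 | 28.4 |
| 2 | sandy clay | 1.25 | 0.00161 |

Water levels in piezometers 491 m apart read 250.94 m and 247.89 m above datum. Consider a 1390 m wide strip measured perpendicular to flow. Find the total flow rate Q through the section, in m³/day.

2050

Flow is parallel to layering, so each bed carries its own Darcy discharge and the transmissivities add.
Σ(K_i·b_i) = 28.4×8.37 + 0.00161×1.25 = 237.7 m²/day.
Hydraulic gradient i = (250.94 − 247.89) / 491 = 3.05 / 491 = 0.006212.
Q = Σ(K_i·b_i) · W · i = 237.7 × 1390 × 0.006212 = 2052 m³/day.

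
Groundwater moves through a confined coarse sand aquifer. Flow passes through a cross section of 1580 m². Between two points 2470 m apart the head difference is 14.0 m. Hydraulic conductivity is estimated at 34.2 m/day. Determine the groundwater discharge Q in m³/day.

306

Hydraulic gradient i = Δh / L = 14.0 / 2470 = 0.005668.
Darcy's law: Q = K · A · i = 34.20 × 1580 × 0.005668 = 306.3 m³/day.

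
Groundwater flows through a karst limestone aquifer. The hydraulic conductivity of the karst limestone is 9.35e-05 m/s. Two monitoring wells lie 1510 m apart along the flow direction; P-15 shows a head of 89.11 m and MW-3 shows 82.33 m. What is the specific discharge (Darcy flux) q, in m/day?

0.0363

Convert K: 9.35e-05 m/s × 86400 = 8.078 m/day.
Hydraulic gradient i = (89.11 − 82.33) / 1510 = 6.78 / 1510 = 0.004490.
Specific discharge q = K · i = 8.078 × 0.004490 = 0.03627 m/day.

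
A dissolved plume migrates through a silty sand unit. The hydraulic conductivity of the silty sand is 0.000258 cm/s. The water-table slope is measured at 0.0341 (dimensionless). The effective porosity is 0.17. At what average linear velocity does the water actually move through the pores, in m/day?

0.0447

Convert K: 0.000258 cm/s × 864 = 0.2229 m/day.
Hydraulic gradient i = 0.0341.
Darcy flux q = K · i = 0.2229 × 0.03410 = 0.007601 m/day.
Seepage velocity v = q / n_e = 0.007601 / 0.17 = 0.04471 m/day.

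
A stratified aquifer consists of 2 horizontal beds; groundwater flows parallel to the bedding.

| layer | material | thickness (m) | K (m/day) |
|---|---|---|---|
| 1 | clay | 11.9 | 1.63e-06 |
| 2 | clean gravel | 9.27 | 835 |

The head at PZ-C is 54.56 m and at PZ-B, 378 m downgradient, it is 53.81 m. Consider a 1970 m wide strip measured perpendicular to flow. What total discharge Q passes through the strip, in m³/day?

Flow is parallel to layering, so each bed carries its own Darcy discharge and the transmissivities add.
Σ(K_i·b_i) = 1.63e-06×11.9 + 835×9.27 = 7740 m²/day.
Hydraulic gradient i = (54.56 − 53.81) / 378 = 0.75 / 378 = 0.001984.
Q = Σ(K_i·b_i) · W · i = 7740 × 1970 × 0.001984 = 30255 m³/day.

30300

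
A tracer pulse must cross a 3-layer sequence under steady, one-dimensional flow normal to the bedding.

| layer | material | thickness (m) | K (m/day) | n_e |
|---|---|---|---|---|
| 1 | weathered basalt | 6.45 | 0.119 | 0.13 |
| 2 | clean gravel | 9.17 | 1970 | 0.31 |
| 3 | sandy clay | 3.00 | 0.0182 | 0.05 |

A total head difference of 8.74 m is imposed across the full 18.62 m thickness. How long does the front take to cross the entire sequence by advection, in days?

With flow normal to the layers, continuity requires the same specific discharge q through every layer.
Σ(b_i/K_i) = 6.45/0.119 + 9.17/1970 + 3.00/0.0182 = 219.0 d.
q = Δh / Σ(b_i/K_i) = 8.74 / 219.0 = 0.03990 m/day.
In each layer the seepage velocity is v_i = q/n_i, so the layer transit time is t_i = b_i·n_i / q:
  layer 1 (weathered basalt): t_1 = 6.45 × 0.13 / 0.03990 = 21.01 d
  layer 2 (clean gravel): t_2 = 9.17 × 0.31 / 0.03990 = 71.24 d
  layer 3 (sandy clay): t_3 = 3.00 × 0.05 / 0.03990 = 3.759 d
Total t = Σ t_i = 96.02 days.

96.0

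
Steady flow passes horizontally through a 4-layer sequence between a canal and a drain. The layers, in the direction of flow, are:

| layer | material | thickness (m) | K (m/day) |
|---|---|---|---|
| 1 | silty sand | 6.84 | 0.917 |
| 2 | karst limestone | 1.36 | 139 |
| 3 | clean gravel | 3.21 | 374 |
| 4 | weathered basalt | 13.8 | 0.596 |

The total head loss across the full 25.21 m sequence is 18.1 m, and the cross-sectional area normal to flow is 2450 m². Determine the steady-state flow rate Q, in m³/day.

1450

Flow is perpendicular to layering, so the layers act in series and the equivalent K is the thickness-weighted harmonic mean.
Total thickness L = 6.84 + 1.36 + 3.21 + 13.8 = 25.21 m.
Σ(b_i/K_i) = 6.84/0.917 + 1.36/139 + 3.21/374 + 13.8/0.596 = 30.63 d.
K_eq = L / Σ(b_i/K_i) = 25.21 / 30.63 = 0.8230 m/day.
Q = K_eq · A · (Δh/L) = 0.8230 × 2450 × (18.1/25.21) = 1448 m³/day.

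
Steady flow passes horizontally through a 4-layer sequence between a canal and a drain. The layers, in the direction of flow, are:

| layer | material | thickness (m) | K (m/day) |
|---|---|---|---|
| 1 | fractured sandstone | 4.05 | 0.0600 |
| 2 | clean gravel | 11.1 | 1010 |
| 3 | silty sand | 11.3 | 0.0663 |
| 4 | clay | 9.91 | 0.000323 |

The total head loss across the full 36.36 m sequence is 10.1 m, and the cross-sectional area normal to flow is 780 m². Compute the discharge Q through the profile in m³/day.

0.255

Flow is perpendicular to layering, so the layers act in series and the equivalent K is the thickness-weighted harmonic mean.
Total thickness L = 4.05 + 11.1 + 11.3 + 9.91 = 36.36 m.
Σ(b_i/K_i) = 4.05/0.0600 + 11.1/1010 + 11.3/0.0663 + 9.91/0.000323 = 30919 d.
K_eq = L / Σ(b_i/K_i) = 36.36 / 30919 = 0.001176 m/day.
Q = K_eq · A · (Δh/L) = 0.001176 × 780 × (10.1/36.36) = 0.2548 m³/day.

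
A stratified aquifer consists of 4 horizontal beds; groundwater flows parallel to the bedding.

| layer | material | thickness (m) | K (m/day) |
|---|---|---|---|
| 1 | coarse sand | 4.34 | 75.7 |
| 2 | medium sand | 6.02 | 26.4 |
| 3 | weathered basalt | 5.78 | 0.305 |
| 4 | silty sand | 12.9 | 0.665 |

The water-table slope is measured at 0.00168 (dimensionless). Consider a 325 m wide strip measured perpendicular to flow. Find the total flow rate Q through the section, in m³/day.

272

Flow is parallel to layering, so each bed carries its own Darcy discharge and the transmissivities add.
Σ(K_i·b_i) = 75.7×4.34 + 26.4×6.02 + 0.305×5.78 + 0.665×12.9 = 497.8 m²/day.
Hydraulic gradient i = 0.00168.
Q = Σ(K_i·b_i) · W · i = 497.8 × 325 × 0.001680 = 271.8 m³/day.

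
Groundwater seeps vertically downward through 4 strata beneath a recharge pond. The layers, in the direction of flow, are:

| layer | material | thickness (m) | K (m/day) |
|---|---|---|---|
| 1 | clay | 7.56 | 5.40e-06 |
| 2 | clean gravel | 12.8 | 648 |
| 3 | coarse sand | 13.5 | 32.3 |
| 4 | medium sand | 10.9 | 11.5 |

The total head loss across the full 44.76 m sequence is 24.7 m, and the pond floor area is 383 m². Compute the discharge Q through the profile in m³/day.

0.00676

Flow is perpendicular to layering, so the layers act in series and the equivalent K is the thickness-weighted harmonic mean.
Total thickness L = 7.56 + 12.8 + 13.5 + 10.9 = 44.76 m.
Σ(b_i/K_i) = 7.56/5.40e-06 + 12.8/648 + 13.5/32.3 + 10.9/11.5 = 1.400e+06 d.
K_eq = L / Σ(b_i/K_i) = 44.76 / 1.400e+06 = 3.197e-05 m/day.
Q = K_eq · A · (Δh/L) = 3.197e-05 × 383 × (24.7/44.76) = 0.006757 m³/day.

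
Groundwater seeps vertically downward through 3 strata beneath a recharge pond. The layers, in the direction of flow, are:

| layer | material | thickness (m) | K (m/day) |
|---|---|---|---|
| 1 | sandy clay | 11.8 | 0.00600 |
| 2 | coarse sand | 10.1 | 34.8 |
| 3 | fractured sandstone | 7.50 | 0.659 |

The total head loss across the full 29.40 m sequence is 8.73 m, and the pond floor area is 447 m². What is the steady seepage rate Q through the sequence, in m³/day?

Flow is perpendicular to layering, so the layers act in series and the equivalent K is the thickness-weighted harmonic mean.
Total thickness L = 11.8 + 10.1 + 7.50 = 29.40 m.
Σ(b_i/K_i) = 11.8/0.00600 + 10.1/34.8 + 7.50/0.659 = 1978 d.
K_eq = L / Σ(b_i/K_i) = 29.40 / 1978 = 0.01486 m/day.
Q = K_eq · A · (Δh/L) = 0.01486 × 447 × (8.73/29.40) = 1.973 m³/day.

1.97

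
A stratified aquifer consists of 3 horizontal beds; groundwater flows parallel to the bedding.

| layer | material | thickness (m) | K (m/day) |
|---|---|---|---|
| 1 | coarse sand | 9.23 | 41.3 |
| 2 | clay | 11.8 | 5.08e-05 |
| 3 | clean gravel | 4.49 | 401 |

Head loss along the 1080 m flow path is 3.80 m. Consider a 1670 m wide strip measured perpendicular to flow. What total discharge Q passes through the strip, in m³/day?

12800

Flow is parallel to layering, so each bed carries its own Darcy discharge and the transmissivities add.
Σ(K_i·b_i) = 41.3×9.23 + 5.08e-05×11.8 + 401×4.49 = 2182 m²/day.
Hydraulic gradient i = Δh / L = 3.80 / 1080 = 0.003519.
Q = Σ(K_i·b_i) · W · i = 2182 × 1670 × 0.003519 = 12819 m³/day.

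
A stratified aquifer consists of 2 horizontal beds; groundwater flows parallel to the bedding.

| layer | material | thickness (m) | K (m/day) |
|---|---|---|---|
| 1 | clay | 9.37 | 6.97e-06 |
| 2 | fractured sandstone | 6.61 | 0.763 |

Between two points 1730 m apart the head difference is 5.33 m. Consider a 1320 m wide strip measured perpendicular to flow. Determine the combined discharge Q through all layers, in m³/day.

20.5

Flow is parallel to layering, so each bed carries its own Darcy discharge and the transmissivities add.
Σ(K_i·b_i) = 6.97e-06×9.37 + 0.763×6.61 = 5.043 m²/day.
Hydraulic gradient i = Δh / L = 5.33 / 1730 = 0.003081.
Q = Σ(K_i·b_i) · W · i = 5.043 × 1320 × 0.003081 = 20.51 m³/day.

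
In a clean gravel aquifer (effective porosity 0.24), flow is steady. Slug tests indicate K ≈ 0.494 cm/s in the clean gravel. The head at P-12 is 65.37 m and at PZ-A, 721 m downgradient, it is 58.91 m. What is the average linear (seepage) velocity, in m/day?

Convert K: 0.494 cm/s × 864 = 426.8 m/day.
Hydraulic gradient i = (65.37 − 58.91) / 721 = 6.46 / 721 = 0.008960.
Darcy flux q = K · i = 426.8 × 0.008960 = 3.824 m/day.
Seepage velocity v = q / n_e = 3.824 / 0.24 = 15.93 m/day.

15.9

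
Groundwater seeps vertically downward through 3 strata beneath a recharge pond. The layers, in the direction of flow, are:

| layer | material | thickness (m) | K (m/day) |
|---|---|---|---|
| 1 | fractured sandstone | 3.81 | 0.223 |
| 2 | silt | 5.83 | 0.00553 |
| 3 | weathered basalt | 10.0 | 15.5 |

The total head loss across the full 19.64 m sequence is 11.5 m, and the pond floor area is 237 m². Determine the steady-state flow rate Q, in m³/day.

2.54

Flow is perpendicular to layering, so the layers act in series and the equivalent K is the thickness-weighted harmonic mean.
Total thickness L = 3.81 + 5.83 + 10.0 = 19.64 m.
Σ(b_i/K_i) = 3.81/0.223 + 5.83/0.00553 + 10.0/15.5 = 1072 d.
K_eq = L / Σ(b_i/K_i) = 19.64 / 1072 = 0.01832 m/day.
Q = K_eq · A · (Δh/L) = 0.01832 × 237 × (11.5/19.64) = 2.542 m³/day.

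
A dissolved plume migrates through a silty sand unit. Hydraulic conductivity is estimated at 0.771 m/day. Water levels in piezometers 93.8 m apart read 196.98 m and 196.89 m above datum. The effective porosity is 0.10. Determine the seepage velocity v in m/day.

Hydraulic gradient i = (196.98 − 196.89) / 93.8 = 0.09 / 93.8 = 0.0009595.
Darcy flux q = K · i = 0.7710 × 0.0009595 = 0.0007398 m/day.
Seepage velocity v = q / n_e = 0.0007398 / 0.10 = 0.007398 m/day.

0.00740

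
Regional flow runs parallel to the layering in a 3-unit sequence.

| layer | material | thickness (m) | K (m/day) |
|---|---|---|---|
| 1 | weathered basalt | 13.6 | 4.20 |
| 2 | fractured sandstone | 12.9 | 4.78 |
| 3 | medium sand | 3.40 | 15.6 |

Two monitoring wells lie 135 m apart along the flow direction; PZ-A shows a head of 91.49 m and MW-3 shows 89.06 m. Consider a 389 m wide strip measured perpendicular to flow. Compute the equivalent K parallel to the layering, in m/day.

Flow is parallel to layering, so each bed carries its own Darcy discharge and the transmissivities add.
Σ(K_i·b_i) = 4.20×13.6 + 4.78×12.9 + 15.6×3.40 = 171.8 m²/day.
Total thickness b = 29.90 m, so K_eq = Σ(K_i·b_i)/b = 5.747 m/day.

5.75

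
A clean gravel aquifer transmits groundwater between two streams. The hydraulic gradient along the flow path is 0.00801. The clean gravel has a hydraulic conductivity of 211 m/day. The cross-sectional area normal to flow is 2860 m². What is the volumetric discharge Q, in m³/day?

Hydraulic gradient i = 0.00801.
Darcy's law: Q = K · A · i = 211.0 × 2860 × 0.008010 = 4834 m³/day.

4830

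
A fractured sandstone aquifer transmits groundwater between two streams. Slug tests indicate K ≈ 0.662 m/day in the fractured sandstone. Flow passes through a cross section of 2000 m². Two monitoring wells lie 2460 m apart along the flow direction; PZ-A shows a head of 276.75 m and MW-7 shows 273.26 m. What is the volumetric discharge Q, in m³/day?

1.88

Hydraulic gradient i = (276.75 − 273.26) / 2460 = 3.49 / 2460 = 0.001419.
Darcy's law: Q = K · A · i = 0.6620 × 2000 × 0.001419 = 1.878 m³/day.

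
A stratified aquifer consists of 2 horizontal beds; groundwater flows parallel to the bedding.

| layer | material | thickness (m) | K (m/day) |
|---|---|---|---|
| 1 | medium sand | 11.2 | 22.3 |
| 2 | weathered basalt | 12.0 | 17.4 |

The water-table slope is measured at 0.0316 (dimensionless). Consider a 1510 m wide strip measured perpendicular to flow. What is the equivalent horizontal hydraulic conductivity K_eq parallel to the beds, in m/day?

19.8

Flow is parallel to layering, so each bed carries its own Darcy discharge and the transmissivities add.
Σ(K_i·b_i) = 22.3×11.2 + 17.4×12.0 = 458.6 m²/day.
Total thickness b = 23.20 m, so K_eq = Σ(K_i·b_i)/b = 19.77 m/day.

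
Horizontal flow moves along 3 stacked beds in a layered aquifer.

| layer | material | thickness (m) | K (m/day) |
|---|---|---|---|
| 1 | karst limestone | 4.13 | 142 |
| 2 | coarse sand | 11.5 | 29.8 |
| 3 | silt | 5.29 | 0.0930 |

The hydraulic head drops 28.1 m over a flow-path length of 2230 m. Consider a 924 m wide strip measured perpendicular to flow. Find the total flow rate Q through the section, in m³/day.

Flow is parallel to layering, so each bed carries its own Darcy discharge and the transmissivities add.
Σ(K_i·b_i) = 142×4.13 + 29.8×11.5 + 0.0930×5.29 = 929.7 m²/day.
Hydraulic gradient i = Δh / L = 28.1 / 2230 = 0.01260.
Q = Σ(K_i·b_i) · W · i = 929.7 × 924 × 0.01260 = 10824 m³/day.

10800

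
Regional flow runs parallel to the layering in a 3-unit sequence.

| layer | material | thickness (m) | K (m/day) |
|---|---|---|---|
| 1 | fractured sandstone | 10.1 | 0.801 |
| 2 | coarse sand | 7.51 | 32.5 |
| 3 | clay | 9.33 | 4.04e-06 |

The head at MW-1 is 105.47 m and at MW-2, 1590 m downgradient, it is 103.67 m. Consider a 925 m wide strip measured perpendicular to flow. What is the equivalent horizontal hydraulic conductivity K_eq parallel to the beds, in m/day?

Flow is parallel to layering, so each bed carries its own Darcy discharge and the transmissivities add.
Σ(K_i·b_i) = 0.801×10.1 + 32.5×7.51 + 4.04e-06×9.33 = 252.2 m²/day.
Total thickness b = 26.94 m, so K_eq = Σ(K_i·b_i)/b = 9.360 m/day.

9.36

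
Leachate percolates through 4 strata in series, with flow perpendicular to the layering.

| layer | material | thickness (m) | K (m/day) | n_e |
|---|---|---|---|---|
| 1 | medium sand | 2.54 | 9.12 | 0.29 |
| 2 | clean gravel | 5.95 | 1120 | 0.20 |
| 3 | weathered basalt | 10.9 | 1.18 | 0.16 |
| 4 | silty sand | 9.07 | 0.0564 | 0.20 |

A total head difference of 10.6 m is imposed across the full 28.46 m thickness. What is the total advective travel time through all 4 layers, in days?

88.1

With flow normal to the layers, continuity requires the same specific discharge q through every layer.
Σ(b_i/K_i) = 2.54/9.12 + 5.95/1120 + 10.9/1.18 + 9.07/0.0564 = 170.3 d.
q = Δh / Σ(b_i/K_i) = 10.6 / 170.3 = 0.06223 m/day.
In each layer the seepage velocity is v_i = q/n_i, so the layer transit time is t_i = b_i·n_i / q:
  layer 1 (medium sand): t_1 = 2.54 × 0.29 / 0.06223 = 11.84 d
  layer 2 (clean gravel): t_2 = 5.95 × 0.20 / 0.06223 = 19.12 d
  layer 3 (weathered basalt): t_3 = 10.9 × 0.16 / 0.06223 = 28.03 d
  layer 4 (silty sand): t_4 = 9.07 × 0.20 / 0.06223 = 29.15 d
Total t = Σ t_i = 88.13 days.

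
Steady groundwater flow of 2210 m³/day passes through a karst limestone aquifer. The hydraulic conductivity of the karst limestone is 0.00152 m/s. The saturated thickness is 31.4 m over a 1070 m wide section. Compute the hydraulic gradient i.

0.000501

Convert K: 0.00152 m/s × 86400 = 131.3 m/day.
Cross-sectional area A = 1070 × 31.4 = 33598 m².
From Q = K·A·i, i = Q / (K·A) = 2210 / (131.3 × 33598) = 0.0005009.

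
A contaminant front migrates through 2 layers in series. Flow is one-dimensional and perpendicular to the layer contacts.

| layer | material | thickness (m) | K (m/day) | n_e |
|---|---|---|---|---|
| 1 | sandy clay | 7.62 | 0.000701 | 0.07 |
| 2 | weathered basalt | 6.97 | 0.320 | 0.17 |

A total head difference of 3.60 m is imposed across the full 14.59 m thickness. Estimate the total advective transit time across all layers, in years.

14.2

With flow normal to the layers, continuity requires the same specific discharge q through every layer.
Σ(b_i/K_i) = 7.62/0.000701 + 6.97/0.320 = 10892 d.
q = Δh / Σ(b_i/K_i) = 3.60 / 10892 = 0.0003305 m/day.
In each layer the seepage velocity is v_i = q/n_i, so the layer transit time is t_i = b_i·n_i / q:
  layer 1 (sandy clay): t_1 = 7.62 × 0.07 / 0.0003305 = 1614 d
  layer 2 (weathered basalt): t_2 = 6.97 × 0.17 / 0.0003305 = 3585 d
Total t = Σ t_i = 5199 days = 14.23 years.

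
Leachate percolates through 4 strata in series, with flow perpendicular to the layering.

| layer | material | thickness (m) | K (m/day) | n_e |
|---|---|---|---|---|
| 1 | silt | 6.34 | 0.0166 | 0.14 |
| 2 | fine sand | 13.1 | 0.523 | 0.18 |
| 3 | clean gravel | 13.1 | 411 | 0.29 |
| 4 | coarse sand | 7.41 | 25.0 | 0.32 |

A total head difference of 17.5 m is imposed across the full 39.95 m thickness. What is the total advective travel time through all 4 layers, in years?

With flow normal to the layers, continuity requires the same specific discharge q through every layer.
Σ(b_i/K_i) = 6.34/0.0166 + 13.1/0.523 + 13.1/411 + 7.41/25.0 = 407.3 d.
q = Δh / Σ(b_i/K_i) = 17.5 / 407.3 = 0.04297 m/day.
In each layer the seepage velocity is v_i = q/n_i, so the layer transit time is t_i = b_i·n_i / q:
  layer 1 (silt): t_1 = 6.34 × 0.14 / 0.04297 = 20.66 d
  layer 2 (fine sand): t_2 = 13.1 × 0.18 / 0.04297 = 54.88 d
  layer 3 (clean gravel): t_3 = 13.1 × 0.29 / 0.04297 = 88.42 d
  layer 4 (coarse sand): t_4 = 7.41 × 0.32 / 0.04297 = 55.19 d
Total t = Σ t_i = 219.1 days = 0.6000 years.

0.600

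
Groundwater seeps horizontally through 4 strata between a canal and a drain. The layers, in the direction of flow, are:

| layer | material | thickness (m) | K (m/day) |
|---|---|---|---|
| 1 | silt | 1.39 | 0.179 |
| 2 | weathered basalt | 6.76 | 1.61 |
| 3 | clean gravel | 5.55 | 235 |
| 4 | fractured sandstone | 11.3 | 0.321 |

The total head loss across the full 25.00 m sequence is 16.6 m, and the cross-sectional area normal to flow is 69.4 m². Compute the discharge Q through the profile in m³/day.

Flow is perpendicular to layering, so the layers act in series and the equivalent K is the thickness-weighted harmonic mean.
Total thickness L = 1.39 + 6.76 + 5.55 + 11.3 = 25.00 m.
Σ(b_i/K_i) = 1.39/0.179 + 6.76/1.61 + 5.55/235 + 11.3/0.321 = 47.19 d.
K_eq = L / Σ(b_i/K_i) = 25.00 / 47.19 = 0.5298 m/day.
Q = K_eq · A · (Δh/L) = 0.5298 × 69.4 × (16.6/25.00) = 24.41 m³/day.

24.4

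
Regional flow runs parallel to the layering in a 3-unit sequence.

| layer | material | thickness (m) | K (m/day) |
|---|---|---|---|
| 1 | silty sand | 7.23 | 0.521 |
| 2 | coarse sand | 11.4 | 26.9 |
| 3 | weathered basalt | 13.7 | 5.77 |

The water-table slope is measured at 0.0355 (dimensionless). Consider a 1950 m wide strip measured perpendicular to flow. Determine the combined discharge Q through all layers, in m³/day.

27000

Flow is parallel to layering, so each bed carries its own Darcy discharge and the transmissivities add.
Σ(K_i·b_i) = 0.521×7.23 + 26.9×11.4 + 5.77×13.7 = 389.5 m²/day.
Hydraulic gradient i = 0.0355.
Q = Σ(K_i·b_i) · W · i = 389.5 × 1950 × 0.03550 = 26961 m³/day.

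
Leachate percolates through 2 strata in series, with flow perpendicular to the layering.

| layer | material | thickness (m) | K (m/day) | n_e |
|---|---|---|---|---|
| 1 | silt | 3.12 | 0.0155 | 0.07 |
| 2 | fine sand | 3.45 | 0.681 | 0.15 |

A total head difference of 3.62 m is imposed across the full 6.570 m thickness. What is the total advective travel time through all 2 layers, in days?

41.9

With flow normal to the layers, continuity requires the same specific discharge q through every layer.
Σ(b_i/K_i) = 3.12/0.0155 + 3.45/0.681 = 206.4 d.
q = Δh / Σ(b_i/K_i) = 3.62 / 206.4 = 0.01754 m/day.
In each layer the seepage velocity is v_i = q/n_i, so the layer transit time is t_i = b_i·n_i / q:
  layer 1 (silt): t_1 = 3.12 × 0.07 / 0.01754 = 12.45 d
  layer 2 (fine sand): t_2 = 3.45 × 0.15 / 0.01754 = 29.50 d
Total t = Σ t_i = 41.95 days.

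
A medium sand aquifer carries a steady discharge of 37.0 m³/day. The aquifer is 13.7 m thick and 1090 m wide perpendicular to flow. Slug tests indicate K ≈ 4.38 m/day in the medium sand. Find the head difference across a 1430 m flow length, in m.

Cross-sectional area A = 1090 × 13.7 = 14933 m².
From Q = K·A·i, i = Q / (K·A) = 37.0 / (4.380 × 14933) = 0.0005657.
Head loss Δh = i · L = 0.0005657 × 1430 = 0.8089 m.

0.809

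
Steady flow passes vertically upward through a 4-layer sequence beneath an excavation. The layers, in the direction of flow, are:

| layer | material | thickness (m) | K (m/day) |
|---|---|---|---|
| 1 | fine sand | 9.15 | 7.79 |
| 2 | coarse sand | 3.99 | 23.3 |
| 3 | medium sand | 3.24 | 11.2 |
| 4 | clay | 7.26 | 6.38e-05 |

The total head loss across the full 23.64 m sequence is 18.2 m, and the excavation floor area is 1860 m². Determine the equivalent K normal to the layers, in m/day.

Flow is perpendicular to layering, so the layers act in series and the equivalent K is the thickness-weighted harmonic mean.
Total thickness L = 9.15 + 3.99 + 3.24 + 7.26 = 23.64 m.
Σ(b_i/K_i) = 9.15/7.79 + 3.99/23.3 + 3.24/11.2 + 7.26/6.38e-05 = 1.138e+05 d.
K_eq = L / Σ(b_i/K_i) = 23.64 / 1.138e+05 = 0.0002077 m/day.

0.000208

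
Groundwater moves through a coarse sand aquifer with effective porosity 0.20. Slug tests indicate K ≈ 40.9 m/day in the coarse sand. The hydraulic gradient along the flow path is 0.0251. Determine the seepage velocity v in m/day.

5.13

Hydraulic gradient i = 0.0251.
Darcy flux q = K · i = 40.90 × 0.02510 = 1.027 m/day.
Seepage velocity v = q / n_e = 1.027 / 0.20 = 5.133 m/day.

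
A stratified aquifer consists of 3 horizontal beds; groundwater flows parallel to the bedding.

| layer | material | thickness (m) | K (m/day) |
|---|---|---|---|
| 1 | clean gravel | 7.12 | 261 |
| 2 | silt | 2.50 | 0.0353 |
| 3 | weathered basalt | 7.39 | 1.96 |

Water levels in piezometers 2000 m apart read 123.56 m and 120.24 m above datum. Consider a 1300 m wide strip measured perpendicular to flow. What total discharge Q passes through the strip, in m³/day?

4040

Flow is parallel to layering, so each bed carries its own Darcy discharge and the transmissivities add.
Σ(K_i·b_i) = 261×7.12 + 0.0353×2.50 + 1.96×7.39 = 1873 m²/day.
Hydraulic gradient i = (123.56 − 120.24) / 2000 = 3.32 / 2000 = 0.001660.
Q = Σ(K_i·b_i) · W · i = 1873 × 1300 × 0.001660 = 4042 m³/day.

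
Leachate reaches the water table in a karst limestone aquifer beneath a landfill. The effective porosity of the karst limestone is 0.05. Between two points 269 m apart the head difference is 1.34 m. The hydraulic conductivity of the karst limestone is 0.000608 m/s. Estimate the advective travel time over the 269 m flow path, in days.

51.4

Convert K: 0.000608 m/s × 86400 = 52.53 m/day.
Hydraulic gradient i = Δh / L = 1.34 / 269 = 0.004981.
Darcy flux q = K · i = 52.53 × 0.004981 = 0.2617 m/day.
Seepage velocity v = q / n_e = 0.2617 / 0.05 = 5.234 m/day.
Travel time t = L / v = 269 / 5.234 = 51.40 days.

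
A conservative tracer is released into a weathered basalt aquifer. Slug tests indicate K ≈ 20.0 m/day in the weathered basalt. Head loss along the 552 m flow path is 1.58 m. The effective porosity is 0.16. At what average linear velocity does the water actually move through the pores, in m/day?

0.358

Hydraulic gradient i = Δh / L = 1.58 / 552 = 0.002862.
Darcy flux q = K · i = 20.00 × 0.002862 = 0.05725 m/day.
Seepage velocity v = q / n_e = 0.05725 / 0.16 = 0.3578 m/day.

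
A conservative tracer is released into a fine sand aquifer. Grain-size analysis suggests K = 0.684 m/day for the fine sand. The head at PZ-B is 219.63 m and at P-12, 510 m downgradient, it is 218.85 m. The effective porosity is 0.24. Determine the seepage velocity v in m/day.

0.00436

Hydraulic gradient i = (219.63 − 218.85) / 510 = 0.78 / 510 = 0.001529.
Darcy flux q = K · i = 0.6840 × 0.001529 = 0.001046 m/day.
Seepage velocity v = q / n_e = 0.001046 / 0.24 = 0.004359 m/day.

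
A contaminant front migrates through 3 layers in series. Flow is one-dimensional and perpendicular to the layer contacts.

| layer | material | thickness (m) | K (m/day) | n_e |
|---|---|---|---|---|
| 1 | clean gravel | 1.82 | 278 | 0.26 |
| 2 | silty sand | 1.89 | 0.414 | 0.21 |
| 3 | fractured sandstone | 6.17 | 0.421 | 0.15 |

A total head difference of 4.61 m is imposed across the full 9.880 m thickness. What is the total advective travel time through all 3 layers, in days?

With flow normal to the layers, continuity requires the same specific discharge q through every layer.
Σ(b_i/K_i) = 1.82/278 + 1.89/0.414 + 6.17/0.421 = 19.23 d.
q = Δh / Σ(b_i/K_i) = 4.61 / 19.23 = 0.2398 m/day.
In each layer the seepage velocity is v_i = q/n_i, so the layer transit time is t_i = b_i·n_i / q:
  layer 1 (clean gravel): t_1 = 1.82 × 0.26 / 0.2398 = 1.974 d
  layer 2 (silty sand): t_2 = 1.89 × 0.21 / 0.2398 = 1.655 d
  layer 3 (fractured sandstone): t_3 = 6.17 × 0.15 / 0.2398 = 3.860 d
Total t = Σ t_i = 7.489 days.

7.49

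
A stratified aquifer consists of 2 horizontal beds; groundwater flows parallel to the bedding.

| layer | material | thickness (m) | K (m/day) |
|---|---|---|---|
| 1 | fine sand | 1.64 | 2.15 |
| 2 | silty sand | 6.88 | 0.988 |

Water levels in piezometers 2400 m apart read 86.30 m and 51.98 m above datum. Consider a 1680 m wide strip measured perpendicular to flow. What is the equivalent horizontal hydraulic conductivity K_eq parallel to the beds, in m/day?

Flow is parallel to layering, so each bed carries its own Darcy discharge and the transmissivities add.
Σ(K_i·b_i) = 2.15×1.64 + 0.988×6.88 = 10.32 m²/day.
Total thickness b = 8.520 m, so K_eq = Σ(K_i·b_i)/b = 1.212 m/day.

1.21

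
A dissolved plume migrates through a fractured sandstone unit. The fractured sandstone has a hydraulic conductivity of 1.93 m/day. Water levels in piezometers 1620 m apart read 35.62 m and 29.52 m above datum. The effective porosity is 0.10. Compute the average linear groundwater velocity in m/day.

Hydraulic gradient i = (35.62 − 29.52) / 1620 = 6.1 / 1620 = 0.003765.
Darcy flux q = K · i = 1.930 × 0.003765 = 0.007267 m/day.
Seepage velocity v = q / n_e = 0.007267 / 0.10 = 0.07267 m/day.

0.0727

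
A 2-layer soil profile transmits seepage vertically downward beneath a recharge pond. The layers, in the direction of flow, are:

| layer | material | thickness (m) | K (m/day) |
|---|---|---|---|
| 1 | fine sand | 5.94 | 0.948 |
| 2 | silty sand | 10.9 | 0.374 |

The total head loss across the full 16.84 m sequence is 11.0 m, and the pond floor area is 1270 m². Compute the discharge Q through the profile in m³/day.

395

Flow is perpendicular to layering, so the layers act in series and the equivalent K is the thickness-weighted harmonic mean.
Total thickness L = 5.94 + 10.9 = 16.84 m.
Σ(b_i/K_i) = 5.94/0.948 + 10.9/0.374 = 35.41 d.
K_eq = L / Σ(b_i/K_i) = 16.84 / 35.41 = 0.4756 m/day.
Q = K_eq · A · (Δh/L) = 0.4756 × 1270 × (11.0/16.84) = 394.5 m³/day.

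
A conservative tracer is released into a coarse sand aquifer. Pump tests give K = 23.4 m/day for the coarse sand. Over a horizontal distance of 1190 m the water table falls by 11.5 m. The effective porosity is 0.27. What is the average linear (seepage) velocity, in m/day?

0.838

Hydraulic gradient i = Δh / L = 11.5 / 1190 = 0.009664.
Darcy flux q = K · i = 23.40 × 0.009664 = 0.2261 m/day.
Seepage velocity v = q / n_e = 0.2261 / 0.27 = 0.8375 m/day.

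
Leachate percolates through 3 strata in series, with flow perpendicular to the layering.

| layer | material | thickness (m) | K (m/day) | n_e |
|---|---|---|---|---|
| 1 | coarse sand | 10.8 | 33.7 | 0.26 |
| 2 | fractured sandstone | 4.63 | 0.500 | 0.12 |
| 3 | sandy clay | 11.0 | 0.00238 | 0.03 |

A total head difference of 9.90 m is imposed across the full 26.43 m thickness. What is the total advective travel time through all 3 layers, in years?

4.73

With flow normal to the layers, continuity requires the same specific discharge q through every layer.
Σ(b_i/K_i) = 10.8/33.7 + 4.63/0.500 + 11.0/0.00238 = 4631 d.
q = Δh / Σ(b_i/K_i) = 9.90 / 4631 = 0.002138 m/day.
In each layer the seepage velocity is v_i = q/n_i, so the layer transit time is t_i = b_i·n_i / q:
  layer 1 (coarse sand): t_1 = 10.8 × 0.26 / 0.002138 = 1314 d
  layer 2 (fractured sandstone): t_2 = 4.63 × 0.12 / 0.002138 = 259.9 d
  layer 3 (sandy clay): t_3 = 11.0 × 0.03 / 0.002138 = 154.4 d
Total t = Σ t_i = 1728 days = 4.731 years.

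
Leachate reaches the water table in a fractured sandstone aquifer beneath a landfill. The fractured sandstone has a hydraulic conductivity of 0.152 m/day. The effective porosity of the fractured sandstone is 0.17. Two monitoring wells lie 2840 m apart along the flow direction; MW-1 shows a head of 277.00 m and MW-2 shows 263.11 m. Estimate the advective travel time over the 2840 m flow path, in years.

1780

Hydraulic gradient i = (277.00 − 263.11) / 2840 = 13.89 / 2840 = 0.004891.
Darcy flux q = K · i = 0.1520 × 0.004891 = 0.0007434 m/day.
Seepage velocity v = q / n_e = 0.0007434 / 0.17 = 0.004373 m/day.
Travel time t = L / v = 2840 / 0.004373 = 6.494e+05 days = 1778 years.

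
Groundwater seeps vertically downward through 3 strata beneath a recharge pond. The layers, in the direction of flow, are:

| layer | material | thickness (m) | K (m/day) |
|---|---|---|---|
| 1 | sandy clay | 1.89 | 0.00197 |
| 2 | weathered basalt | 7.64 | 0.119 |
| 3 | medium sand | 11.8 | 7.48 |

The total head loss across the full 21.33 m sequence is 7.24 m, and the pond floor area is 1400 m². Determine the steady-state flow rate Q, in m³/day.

Flow is perpendicular to layering, so the layers act in series and the equivalent K is the thickness-weighted harmonic mean.
Total thickness L = 1.89 + 7.64 + 11.8 = 21.33 m.
Σ(b_i/K_i) = 1.89/0.00197 + 7.64/0.119 + 11.8/7.48 = 1025 d.
K_eq = L / Σ(b_i/K_i) = 21.33 / 1025 = 0.02081 m/day.
Q = K_eq · A · (Δh/L) = 0.02081 × 1400 × (7.24/21.33) = 9.887 m³/day.

9.89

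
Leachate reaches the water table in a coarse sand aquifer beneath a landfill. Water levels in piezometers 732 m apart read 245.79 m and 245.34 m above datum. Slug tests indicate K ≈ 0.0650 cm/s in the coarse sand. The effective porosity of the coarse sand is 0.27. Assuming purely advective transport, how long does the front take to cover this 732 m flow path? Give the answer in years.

Convert K: 0.0650 cm/s × 864 = 56.16 m/day.
Hydraulic gradient i = (245.79 − 245.34) / 732 = 0.45 / 732 = 0.0006148.
Darcy flux q = K · i = 56.16 × 0.0006148 = 0.03452 m/day.
Seepage velocity v = q / n_e = 0.03452 / 0.27 = 0.1279 m/day.
Travel time t = L / v = 732 / 0.1279 = 5725 days = 15.67 years.

15.7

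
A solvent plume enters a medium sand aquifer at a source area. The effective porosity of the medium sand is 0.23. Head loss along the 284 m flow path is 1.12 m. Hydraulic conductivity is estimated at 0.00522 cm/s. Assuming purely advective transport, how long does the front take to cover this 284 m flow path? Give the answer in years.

10.1

Convert K: 0.00522 cm/s × 864 = 4.510 m/day.
Hydraulic gradient i = Δh / L = 1.12 / 284 = 0.003944.
Darcy flux q = K · i = 4.510 × 0.003944 = 0.01779 m/day.
Seepage velocity v = q / n_e = 0.01779 / 0.23 = 0.07733 m/day.
Travel time t = L / v = 284 / 0.07733 = 3673 days = 10.05 years.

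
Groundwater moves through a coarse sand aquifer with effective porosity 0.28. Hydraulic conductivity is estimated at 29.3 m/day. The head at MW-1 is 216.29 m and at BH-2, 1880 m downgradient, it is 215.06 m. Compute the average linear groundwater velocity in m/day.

Hydraulic gradient i = (216.29 − 215.06) / 1880 = 1.23 / 1880 = 0.0006543.
Darcy flux q = K · i = 29.30 × 0.0006543 = 0.01917 m/day.
Seepage velocity v = q / n_e = 0.01917 / 0.28 = 0.06846 m/day.

0.0685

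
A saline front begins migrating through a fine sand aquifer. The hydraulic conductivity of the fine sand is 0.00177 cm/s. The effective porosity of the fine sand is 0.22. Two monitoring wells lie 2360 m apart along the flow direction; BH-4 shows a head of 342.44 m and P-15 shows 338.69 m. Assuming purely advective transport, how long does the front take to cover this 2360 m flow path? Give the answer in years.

Convert K: 0.00177 cm/s × 864 = 1.529 m/day.
Hydraulic gradient i = (342.44 − 338.69) / 2360 = 3.75 / 2360 = 0.001589.
Darcy flux q = K · i = 1.529 × 0.001589 = 0.002430 m/day.
Seepage velocity v = q / n_e = 0.002430 / 0.22 = 0.01105 m/day.
Travel time t = L / v = 2360 / 0.01105 = 2.137e+05 days = 585.0 years.

585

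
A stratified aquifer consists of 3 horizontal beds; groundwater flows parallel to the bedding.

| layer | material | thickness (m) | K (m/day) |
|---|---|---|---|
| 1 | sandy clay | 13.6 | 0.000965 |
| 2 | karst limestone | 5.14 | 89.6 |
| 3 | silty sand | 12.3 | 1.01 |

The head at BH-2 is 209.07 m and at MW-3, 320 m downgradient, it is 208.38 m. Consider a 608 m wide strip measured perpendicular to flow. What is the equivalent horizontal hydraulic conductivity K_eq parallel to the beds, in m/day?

Flow is parallel to layering, so each bed carries its own Darcy discharge and the transmissivities add.
Σ(K_i·b_i) = 0.000965×13.6 + 89.6×5.14 + 1.01×12.3 = 473.0 m²/day.
Total thickness b = 31.04 m, so K_eq = Σ(K_i·b_i)/b = 15.24 m/day.

15.2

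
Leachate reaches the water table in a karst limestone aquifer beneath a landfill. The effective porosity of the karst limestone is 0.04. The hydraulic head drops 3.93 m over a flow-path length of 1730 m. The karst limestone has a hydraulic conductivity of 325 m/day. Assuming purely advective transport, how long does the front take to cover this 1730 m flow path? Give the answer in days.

93.7

Hydraulic gradient i = Δh / L = 3.93 / 1730 = 0.002272.
Darcy flux q = K · i = 325.0 × 0.002272 = 0.7383 m/day.
Seepage velocity v = q / n_e = 0.7383 / 0.04 = 18.46 m/day.
Travel time t = L / v = 1730 / 18.46 = 93.73 days.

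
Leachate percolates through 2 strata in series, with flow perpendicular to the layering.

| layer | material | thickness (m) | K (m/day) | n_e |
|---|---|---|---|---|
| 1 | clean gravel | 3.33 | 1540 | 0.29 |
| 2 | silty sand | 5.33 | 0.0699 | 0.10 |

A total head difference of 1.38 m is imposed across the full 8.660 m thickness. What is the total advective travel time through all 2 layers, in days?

With flow normal to the layers, continuity requires the same specific discharge q through every layer.
Σ(b_i/K_i) = 3.33/1540 + 5.33/0.0699 = 76.25 d.
q = Δh / Σ(b_i/K_i) = 1.38 / 76.25 = 0.01810 m/day.
In each layer the seepage velocity is v_i = q/n_i, so the layer transit time is t_i = b_i·n_i / q:
  layer 1 (clean gravel): t_1 = 3.33 × 0.29 / 0.01810 = 53.36 d
  layer 2 (silty sand): t_2 = 5.33 × 0.10 / 0.01810 = 29.45 d
Total t = Σ t_i = 82.81 days.

82.8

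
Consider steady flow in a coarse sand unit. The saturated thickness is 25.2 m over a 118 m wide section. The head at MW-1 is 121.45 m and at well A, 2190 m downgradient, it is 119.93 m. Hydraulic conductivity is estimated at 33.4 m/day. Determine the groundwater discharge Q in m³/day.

68.9

Cross-sectional area A = 118 × 25.2 = 2974 m².
Hydraulic gradient i = (121.45 − 119.93) / 2190 = 1.52 / 2190 = 0.0006941.
Darcy's law: Q = K · A · i = 33.40 × 2974 × 0.0006941 = 68.93 m³/day.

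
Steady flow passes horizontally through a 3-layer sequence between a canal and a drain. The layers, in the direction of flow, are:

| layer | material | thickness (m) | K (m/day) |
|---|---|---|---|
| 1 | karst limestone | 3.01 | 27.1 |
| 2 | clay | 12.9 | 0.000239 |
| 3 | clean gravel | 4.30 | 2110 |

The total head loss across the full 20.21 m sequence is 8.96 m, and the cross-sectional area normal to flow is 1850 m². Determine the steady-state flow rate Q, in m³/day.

Flow is perpendicular to layering, so the layers act in series and the equivalent K is the thickness-weighted harmonic mean.
Total thickness L = 3.01 + 12.9 + 4.30 = 20.21 m.
Σ(b_i/K_i) = 3.01/27.1 + 12.9/0.000239 + 4.30/2110 = 53975 d.
K_eq = L / Σ(b_i/K_i) = 20.21 / 53975 = 0.0003744 m/day.
Q = K_eq · A · (Δh/L) = 0.0003744 × 1850 × (8.96/20.21) = 0.3071 m³/day.

0.307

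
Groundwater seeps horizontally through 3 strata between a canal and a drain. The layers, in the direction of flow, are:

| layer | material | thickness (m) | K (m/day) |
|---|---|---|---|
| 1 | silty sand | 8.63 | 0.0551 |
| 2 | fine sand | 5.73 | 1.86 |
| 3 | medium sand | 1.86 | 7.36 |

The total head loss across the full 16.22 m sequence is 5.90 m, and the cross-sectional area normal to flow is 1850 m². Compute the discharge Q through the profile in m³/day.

68.2

Flow is perpendicular to layering, so the layers act in series and the equivalent K is the thickness-weighted harmonic mean.
Total thickness L = 8.63 + 5.73 + 1.86 = 16.22 m.
Σ(b_i/K_i) = 8.63/0.0551 + 5.73/1.86 + 1.86/7.36 = 160.0 d.
K_eq = L / Σ(b_i/K_i) = 16.22 / 160.0 = 0.1014 m/day.
Q = K_eq · A · (Δh/L) = 0.1014 × 1850 × (5.90/16.22) = 68.24 m³/day.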